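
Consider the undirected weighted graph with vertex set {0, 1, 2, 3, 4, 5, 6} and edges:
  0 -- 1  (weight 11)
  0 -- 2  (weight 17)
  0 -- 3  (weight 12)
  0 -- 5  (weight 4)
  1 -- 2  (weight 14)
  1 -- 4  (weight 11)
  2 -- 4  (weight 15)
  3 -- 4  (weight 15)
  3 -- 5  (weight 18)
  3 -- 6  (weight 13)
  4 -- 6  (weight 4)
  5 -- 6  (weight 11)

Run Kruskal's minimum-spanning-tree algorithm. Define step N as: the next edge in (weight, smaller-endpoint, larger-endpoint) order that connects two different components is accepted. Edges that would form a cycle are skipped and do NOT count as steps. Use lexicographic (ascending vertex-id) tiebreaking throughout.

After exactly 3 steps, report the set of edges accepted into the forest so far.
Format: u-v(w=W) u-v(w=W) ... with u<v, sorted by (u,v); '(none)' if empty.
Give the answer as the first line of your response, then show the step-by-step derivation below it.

0-1(w=11) 0-5(w=4) 4-6(w=4)

step 1: add edge 0-5 (w=4); MST = {0-5(w=4)}
step 2: add edge 4-6 (w=4); MST = {0-5(w=4) 4-6(w=4)}
step 3: add edge 0-1 (w=11); MST = {0-1(w=11) 0-5(w=4) 4-6(w=4)}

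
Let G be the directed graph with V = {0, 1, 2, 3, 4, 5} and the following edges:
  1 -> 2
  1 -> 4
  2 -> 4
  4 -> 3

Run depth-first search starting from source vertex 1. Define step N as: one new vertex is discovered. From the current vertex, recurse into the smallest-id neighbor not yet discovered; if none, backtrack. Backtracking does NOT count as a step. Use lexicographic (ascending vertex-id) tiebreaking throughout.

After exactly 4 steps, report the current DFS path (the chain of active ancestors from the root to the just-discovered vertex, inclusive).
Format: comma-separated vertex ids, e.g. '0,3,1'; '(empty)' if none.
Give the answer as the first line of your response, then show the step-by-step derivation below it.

1,2,4,3

step 1: discover 1; path=1; order=1
step 2: discover 2; path=1>2; order=1,2
step 3: discover 4; path=1>2>4; order=1,2,4
step 4: discover 3; path=1>2>4>3; order=1,2,4,3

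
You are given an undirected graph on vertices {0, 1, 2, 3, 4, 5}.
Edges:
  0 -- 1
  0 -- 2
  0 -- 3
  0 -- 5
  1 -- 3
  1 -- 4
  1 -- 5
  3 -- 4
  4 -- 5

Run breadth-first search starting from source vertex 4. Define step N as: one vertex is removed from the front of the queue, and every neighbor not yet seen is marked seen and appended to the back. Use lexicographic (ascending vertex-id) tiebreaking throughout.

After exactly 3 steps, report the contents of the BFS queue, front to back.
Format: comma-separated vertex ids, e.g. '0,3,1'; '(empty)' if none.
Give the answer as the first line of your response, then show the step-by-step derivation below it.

5,0

step 1: dequeue 4; queue=[1,3,5]; order=4
step 2: dequeue 1; queue=[3,5,0]; order=4,1
step 3: dequeue 3; queue=[5,0]; order=4,1,3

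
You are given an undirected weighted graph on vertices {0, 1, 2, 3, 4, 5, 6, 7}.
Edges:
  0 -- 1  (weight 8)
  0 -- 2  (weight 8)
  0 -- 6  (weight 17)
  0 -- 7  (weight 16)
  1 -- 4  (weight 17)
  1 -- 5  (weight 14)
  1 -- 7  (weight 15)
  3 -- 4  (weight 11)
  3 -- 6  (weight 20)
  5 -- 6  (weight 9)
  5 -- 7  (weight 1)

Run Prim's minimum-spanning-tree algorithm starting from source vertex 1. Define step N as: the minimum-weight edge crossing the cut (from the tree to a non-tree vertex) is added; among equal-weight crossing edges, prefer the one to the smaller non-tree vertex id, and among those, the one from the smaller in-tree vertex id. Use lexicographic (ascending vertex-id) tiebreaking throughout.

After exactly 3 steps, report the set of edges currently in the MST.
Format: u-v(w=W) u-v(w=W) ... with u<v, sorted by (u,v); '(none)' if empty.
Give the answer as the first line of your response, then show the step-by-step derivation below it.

0-1(w=8) 0-2(w=8) 1-5(w=14)

step 1: add edge 0-1 (w=8); MST = {0-1(w=8)}
step 2: add edge 0-2 (w=8); MST = {0-1(w=8) 0-2(w=8)}
step 3: add edge 1-5 (w=14); MST = {0-1(w=8) 0-2(w=8) 1-5(w=14)}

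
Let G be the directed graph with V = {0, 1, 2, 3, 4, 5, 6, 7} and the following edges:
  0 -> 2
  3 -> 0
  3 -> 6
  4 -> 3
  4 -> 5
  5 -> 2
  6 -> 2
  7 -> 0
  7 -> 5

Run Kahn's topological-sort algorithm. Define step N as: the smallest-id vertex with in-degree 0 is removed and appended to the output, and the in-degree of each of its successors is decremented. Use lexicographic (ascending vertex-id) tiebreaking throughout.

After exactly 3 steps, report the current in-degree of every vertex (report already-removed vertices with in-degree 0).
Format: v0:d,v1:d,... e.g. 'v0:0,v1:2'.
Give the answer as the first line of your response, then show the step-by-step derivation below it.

v0:1,v1:0,v2:3,v3:0,v4:0,v5:1,v6:0,v7:0

step 1: output 1; order=[1]; indeg=(2,0,3,1,0,2,1,0)
step 2: output 4; order=[1,4]; indeg=(2,0,3,0,0,1,1,0)
step 3: output 3; order=[1,4,3]; indeg=(1,0,3,0,0,1,0,0)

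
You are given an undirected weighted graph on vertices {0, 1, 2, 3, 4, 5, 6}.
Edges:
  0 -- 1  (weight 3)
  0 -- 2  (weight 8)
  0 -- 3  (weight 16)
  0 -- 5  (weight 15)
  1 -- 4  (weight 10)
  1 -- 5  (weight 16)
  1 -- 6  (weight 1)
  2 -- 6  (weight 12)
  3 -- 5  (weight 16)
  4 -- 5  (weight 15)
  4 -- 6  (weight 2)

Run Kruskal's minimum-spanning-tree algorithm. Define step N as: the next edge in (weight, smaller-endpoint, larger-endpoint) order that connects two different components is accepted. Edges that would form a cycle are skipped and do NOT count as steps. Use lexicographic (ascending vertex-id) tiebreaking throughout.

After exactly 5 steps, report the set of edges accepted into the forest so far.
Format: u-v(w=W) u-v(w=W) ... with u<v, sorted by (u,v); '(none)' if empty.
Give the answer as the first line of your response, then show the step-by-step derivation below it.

0-1(w=3) 0-2(w=8) 0-5(w=15) 1-6(w=1) 4-6(w=2)

step 1: add edge 1-6 (w=1); MST = {1-6(w=1)}
step 2: add edge 4-6 (w=2); MST = {1-6(w=1) 4-6(w=2)}
step 3: add edge 0-1 (w=3); MST = {0-1(w=3) 1-6(w=1) 4-6(w=2)}
step 4: add edge 0-2 (w=8); MST = {0-1(w=3) 0-2(w=8) 1-6(w=1) 4-6(w=2)}
step 5: add edge 0-5 (w=15); MST = {0-1(w=3) 0-2(w=8) 0-5(w=15) 1-6(w=1) 4-6(w=2)}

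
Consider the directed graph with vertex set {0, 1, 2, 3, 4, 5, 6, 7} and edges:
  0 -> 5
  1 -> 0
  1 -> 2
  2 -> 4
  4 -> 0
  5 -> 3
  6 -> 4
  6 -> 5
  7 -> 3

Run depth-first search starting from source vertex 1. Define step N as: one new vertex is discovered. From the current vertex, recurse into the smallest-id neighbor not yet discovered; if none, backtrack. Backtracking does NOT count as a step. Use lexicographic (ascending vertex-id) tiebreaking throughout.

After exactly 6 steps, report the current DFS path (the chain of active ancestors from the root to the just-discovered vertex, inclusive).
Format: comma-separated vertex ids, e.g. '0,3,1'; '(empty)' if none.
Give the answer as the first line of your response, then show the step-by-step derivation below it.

1,2,4

step 1: discover 1; path=1; order=1
step 2: discover 0; path=1>0; order=1,0
step 3: discover 5; path=1>0>5; order=1,0,5
step 4: discover 3; path=1>0>5>3; order=1,0,5,3
step 5: discover 2; path=1>2; order=1,0,5,3,2
step 6: discover 4; path=1>2>4; order=1,0,5,3,2,4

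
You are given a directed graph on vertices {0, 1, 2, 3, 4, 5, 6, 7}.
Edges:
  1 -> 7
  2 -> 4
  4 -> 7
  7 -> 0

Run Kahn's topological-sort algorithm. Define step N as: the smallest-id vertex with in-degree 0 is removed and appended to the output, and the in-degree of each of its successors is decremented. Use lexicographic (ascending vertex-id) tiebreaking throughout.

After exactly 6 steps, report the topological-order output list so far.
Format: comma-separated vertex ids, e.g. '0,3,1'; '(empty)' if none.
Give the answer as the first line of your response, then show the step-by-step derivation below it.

1,2,3,4,5,6

step 1: output 1; order=[1]; indeg=(1,0,0,0,1,0,0,1)
step 2: output 2; order=[1,2]; indeg=(1,0,0,0,0,0,0,1)
step 3: output 3; order=[1,2,3]; indeg=(1,0,0,0,0,0,0,1)
step 4: output 4; order=[1,2,3,4]; indeg=(1,0,0,0,0,0,0,0)
step 5: output 5; order=[1,2,3,4,5]; indeg=(1,0,0,0,0,0,0,0)
step 6: output 6; order=[1,2,3,4,5,6]; indeg=(1,0,0,0,0,0,0,0)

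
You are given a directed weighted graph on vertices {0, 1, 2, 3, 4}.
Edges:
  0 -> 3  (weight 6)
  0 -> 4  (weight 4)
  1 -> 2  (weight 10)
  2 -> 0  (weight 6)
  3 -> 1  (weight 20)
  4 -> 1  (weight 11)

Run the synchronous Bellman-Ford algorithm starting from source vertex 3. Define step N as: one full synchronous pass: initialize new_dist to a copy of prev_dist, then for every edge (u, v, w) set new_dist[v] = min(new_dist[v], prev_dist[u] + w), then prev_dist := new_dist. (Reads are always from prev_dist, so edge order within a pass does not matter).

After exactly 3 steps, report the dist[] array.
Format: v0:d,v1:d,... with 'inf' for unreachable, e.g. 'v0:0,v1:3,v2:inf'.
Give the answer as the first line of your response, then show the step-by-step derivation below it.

v0:36,v1:20,v2:30,v3:0,v4:inf

step 1: dist = v0:inf,v1:20,v2:inf,v3:0,v4:inf
step 2: dist = v0:inf,v1:20,v2:30,v3:0,v4:inf
step 3: dist = v0:36,v1:20,v2:30,v3:0,v4:inf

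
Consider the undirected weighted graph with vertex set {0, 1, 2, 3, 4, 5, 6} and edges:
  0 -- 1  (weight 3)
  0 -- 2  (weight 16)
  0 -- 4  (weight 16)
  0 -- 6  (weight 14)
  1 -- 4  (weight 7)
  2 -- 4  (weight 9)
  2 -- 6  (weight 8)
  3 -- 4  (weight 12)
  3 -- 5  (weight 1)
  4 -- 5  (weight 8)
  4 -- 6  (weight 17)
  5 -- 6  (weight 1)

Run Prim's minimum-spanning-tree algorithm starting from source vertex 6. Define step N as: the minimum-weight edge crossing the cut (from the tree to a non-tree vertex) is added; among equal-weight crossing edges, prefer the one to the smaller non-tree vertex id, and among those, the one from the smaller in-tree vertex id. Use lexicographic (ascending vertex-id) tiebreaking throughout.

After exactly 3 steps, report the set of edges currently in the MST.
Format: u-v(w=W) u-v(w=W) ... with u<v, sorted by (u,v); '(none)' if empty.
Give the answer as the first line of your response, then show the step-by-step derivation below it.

2-6(w=8) 3-5(w=1) 5-6(w=1)

step 1: add edge 5-6 (w=1); MST = {5-6(w=1)}
step 2: add edge 3-5 (w=1); MST = {3-5(w=1) 5-6(w=1)}
step 3: add edge 2-6 (w=8); MST = {2-6(w=8) 3-5(w=1) 5-6(w=1)}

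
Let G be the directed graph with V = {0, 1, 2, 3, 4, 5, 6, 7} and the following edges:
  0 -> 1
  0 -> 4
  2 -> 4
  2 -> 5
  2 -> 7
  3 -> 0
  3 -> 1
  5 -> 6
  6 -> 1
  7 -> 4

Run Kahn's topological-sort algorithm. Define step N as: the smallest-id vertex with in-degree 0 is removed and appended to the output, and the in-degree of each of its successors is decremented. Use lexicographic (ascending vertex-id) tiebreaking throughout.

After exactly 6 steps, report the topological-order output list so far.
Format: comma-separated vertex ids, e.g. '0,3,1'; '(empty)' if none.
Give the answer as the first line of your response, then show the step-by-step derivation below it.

2,3,0,5,6,1

step 1: output 2; order=[2]; indeg=(1,3,0,0,2,0,1,0)
step 2: output 3; order=[2,3]; indeg=(0,2,0,0,2,0,1,0)
step 3: output 0; order=[2,3,0]; indeg=(0,1,0,0,1,0,1,0)
step 4: output 5; order=[2,3,0,5]; indeg=(0,1,0,0,1,0,0,0)
step 5: output 6; order=[2,3,0,5,6]; indeg=(0,0,0,0,1,0,0,0)
step 6: output 1; order=[2,3,0,5,6,1]; indeg=(0,0,0,0,1,0,0,0)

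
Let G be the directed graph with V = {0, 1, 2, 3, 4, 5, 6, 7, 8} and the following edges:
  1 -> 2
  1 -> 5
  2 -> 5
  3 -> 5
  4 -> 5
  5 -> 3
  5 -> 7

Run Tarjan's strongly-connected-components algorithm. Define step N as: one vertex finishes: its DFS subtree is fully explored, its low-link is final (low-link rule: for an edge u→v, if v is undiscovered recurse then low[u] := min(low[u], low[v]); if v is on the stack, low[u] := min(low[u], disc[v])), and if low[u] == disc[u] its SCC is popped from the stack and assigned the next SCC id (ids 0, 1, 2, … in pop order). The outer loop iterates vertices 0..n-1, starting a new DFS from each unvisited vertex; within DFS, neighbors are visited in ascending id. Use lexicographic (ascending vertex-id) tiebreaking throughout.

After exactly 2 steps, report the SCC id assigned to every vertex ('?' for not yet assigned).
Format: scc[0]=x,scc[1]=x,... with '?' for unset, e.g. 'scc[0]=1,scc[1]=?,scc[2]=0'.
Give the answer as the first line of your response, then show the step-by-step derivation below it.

scc[0]=0,scc[1]=?,scc[2]=?,scc[3]=?,scc[4]=?,scc[5]=?,scc[6]=?,scc[7]=?,scc[8]=?

step 1: low=(low[0]=0,low[1]=?,low[2]=?,low[3]=?,low[4]=?,low[5]=?,low[6]=?,low[7]=?,low[8]=?); scc=(scc[0]=0,scc[1]=?,scc[2]=?,scc[3]=?,scc[4]=?,scc[5]=?,scc[6]=?,scc[7]=?,scc[8]=?)
step 2: low=(low[0]=0,low[1]=1,low[2]=2,low[3]=3,low[4]=?,low[5]=3,low[6]=?,low[7]=?,low[8]=?); scc=(scc[0]=0,scc[1]=?,scc[2]=?,scc[3]=?,scc[4]=?,scc[5]=?,scc[6]=?,scc[7]=?,scc[8]=?)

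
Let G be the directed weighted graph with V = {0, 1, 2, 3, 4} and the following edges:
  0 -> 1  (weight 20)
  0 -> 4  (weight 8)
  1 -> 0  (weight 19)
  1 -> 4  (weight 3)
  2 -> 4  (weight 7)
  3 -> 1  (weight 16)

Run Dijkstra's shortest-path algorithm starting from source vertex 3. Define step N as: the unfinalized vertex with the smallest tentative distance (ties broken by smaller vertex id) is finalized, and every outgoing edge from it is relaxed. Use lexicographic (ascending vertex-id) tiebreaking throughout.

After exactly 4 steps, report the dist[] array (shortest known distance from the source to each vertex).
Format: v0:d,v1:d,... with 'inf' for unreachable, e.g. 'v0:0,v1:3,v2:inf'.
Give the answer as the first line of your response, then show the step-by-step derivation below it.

v0:35,v1:16,v2:inf,v3:0,v4:19

step 1: dist = v0:inf,v1:16,v2:inf,v3:0,v4:inf
step 2: dist = v0:35,v1:16,v2:inf,v3:0,v4:19
step 3: dist = v0:35,v1:16,v2:inf,v3:0,v4:19
step 4: dist = v0:35,v1:16,v2:inf,v3:0,v4:19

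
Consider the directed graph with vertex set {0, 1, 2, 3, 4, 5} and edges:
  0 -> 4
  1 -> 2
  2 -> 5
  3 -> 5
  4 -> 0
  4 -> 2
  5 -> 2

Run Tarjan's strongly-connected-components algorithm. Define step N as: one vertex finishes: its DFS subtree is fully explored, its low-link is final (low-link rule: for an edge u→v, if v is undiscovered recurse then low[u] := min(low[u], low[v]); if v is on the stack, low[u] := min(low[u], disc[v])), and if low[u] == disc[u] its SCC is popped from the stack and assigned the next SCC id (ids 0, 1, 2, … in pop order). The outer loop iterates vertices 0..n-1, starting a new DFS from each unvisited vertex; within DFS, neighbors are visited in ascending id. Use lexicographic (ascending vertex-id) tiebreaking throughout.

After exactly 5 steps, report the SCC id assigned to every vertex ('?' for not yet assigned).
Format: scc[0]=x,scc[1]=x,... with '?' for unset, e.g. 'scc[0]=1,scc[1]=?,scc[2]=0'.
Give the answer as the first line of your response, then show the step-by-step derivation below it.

scc[0]=1,scc[1]=2,scc[2]=0,scc[3]=?,scc[4]=1,scc[5]=0

step 1: low=(low[0]=0,low[1]=?,low[2]=2,low[3]=?,low[4]=0,low[5]=2); scc=(scc[0]=?,scc[1]=?,scc[2]=?,scc[3]=?,scc[4]=?,scc[5]=?)
step 2: low=(low[0]=0,low[1]=?,low[2]=2,low[3]=?,low[4]=0,low[5]=2); scc=(scc[0]=?,scc[1]=?,scc[2]=0,scc[3]=?,scc[4]=?,scc[5]=0)
step 3: low=(low[0]=0,low[1]=?,low[2]=2,low[3]=?,low[4]=0,low[5]=2); scc=(scc[0]=?,scc[1]=?,scc[2]=0,scc[3]=?,scc[4]=?,scc[5]=0)
step 4: low=(low[0]=0,low[1]=?,low[2]=2,low[3]=?,low[4]=0,low[5]=2); scc=(scc[0]=1,scc[1]=?,scc[2]=0,scc[3]=?,scc[4]=1,scc[5]=0)
step 5: low=(low[0]=0,low[1]=4,low[2]=2,low[3]=?,low[4]=0,low[5]=2); scc=(scc[0]=1,scc[1]=2,scc[2]=0,scc[3]=?,scc[4]=1,scc[5]=0)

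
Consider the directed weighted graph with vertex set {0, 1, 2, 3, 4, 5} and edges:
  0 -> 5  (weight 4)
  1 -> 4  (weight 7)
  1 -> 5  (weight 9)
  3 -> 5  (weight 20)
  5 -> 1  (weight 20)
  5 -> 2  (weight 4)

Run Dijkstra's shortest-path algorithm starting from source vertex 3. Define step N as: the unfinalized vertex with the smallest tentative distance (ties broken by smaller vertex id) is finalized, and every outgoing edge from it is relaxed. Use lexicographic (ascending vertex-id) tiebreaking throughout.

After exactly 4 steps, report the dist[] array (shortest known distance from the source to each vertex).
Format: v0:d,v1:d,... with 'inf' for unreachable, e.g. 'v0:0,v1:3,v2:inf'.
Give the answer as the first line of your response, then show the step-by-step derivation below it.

v0:inf,v1:40,v2:24,v3:0,v4:47,v5:20

step 1: dist = v0:inf,v1:inf,v2:inf,v3:0,v4:inf,v5:20
step 2: dist = v0:inf,v1:40,v2:24,v3:0,v4:inf,v5:20
step 3: dist = v0:inf,v1:40,v2:24,v3:0,v4:inf,v5:20
step 4: dist = v0:inf,v1:40,v2:24,v3:0,v4:47,v5:20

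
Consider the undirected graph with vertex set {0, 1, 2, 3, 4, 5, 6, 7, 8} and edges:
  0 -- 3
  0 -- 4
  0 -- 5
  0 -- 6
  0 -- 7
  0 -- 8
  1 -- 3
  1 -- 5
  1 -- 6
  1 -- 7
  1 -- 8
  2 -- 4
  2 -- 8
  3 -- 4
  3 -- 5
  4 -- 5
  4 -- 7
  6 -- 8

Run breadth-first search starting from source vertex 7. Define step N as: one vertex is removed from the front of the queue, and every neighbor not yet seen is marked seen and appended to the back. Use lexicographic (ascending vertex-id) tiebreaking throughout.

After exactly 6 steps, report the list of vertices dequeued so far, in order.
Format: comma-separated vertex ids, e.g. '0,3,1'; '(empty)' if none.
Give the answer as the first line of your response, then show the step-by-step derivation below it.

7,0,1,4,3,5

step 1: dequeue 7; queue=[0,1,4]; order=7
step 2: dequeue 0; queue=[1,4,3,5,6,8]; order=7,0
step 3: dequeue 1; queue=[4,3,5,6,8]; order=7,0,1
step 4: dequeue 4; queue=[3,5,6,8,2]; order=7,0,1,4
step 5: dequeue 3; queue=[5,6,8,2]; order=7,0,1,4,3
step 6: dequeue 5; queue=[6,8,2]; order=7,0,1,4,3,5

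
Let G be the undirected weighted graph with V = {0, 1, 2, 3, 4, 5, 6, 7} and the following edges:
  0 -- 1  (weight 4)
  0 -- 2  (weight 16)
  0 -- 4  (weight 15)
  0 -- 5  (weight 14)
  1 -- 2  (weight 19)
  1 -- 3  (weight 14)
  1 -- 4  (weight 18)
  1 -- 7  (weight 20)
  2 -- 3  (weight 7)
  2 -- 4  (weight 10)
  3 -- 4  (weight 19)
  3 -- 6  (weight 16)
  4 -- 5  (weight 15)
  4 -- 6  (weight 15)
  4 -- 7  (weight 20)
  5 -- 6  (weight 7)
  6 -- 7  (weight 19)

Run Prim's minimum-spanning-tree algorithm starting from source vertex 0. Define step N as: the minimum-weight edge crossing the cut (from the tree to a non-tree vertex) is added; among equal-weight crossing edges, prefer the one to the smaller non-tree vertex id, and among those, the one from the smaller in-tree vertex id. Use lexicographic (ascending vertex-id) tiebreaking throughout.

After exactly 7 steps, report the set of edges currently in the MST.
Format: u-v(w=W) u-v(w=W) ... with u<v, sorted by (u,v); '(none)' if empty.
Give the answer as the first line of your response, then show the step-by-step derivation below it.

0-1(w=4) 0-5(w=14) 1-3(w=14) 2-3(w=7) 2-4(w=10) 5-6(w=7) 6-7(w=19)

step 1: add edge 0-1 (w=4); MST = {0-1(w=4)}
step 2: add edge 1-3 (w=14); MST = {0-1(w=4) 1-3(w=14)}
step 3: add edge 2-3 (w=7); MST = {0-1(w=4) 1-3(w=14) 2-3(w=7)}
step 4: add edge 2-4 (w=10); MST = {0-1(w=4) 1-3(w=14) 2-3(w=7) 2-4(w=10)}
step 5: add edge 0-5 (w=14); MST = {0-1(w=4) 0-5(w=14) 1-3(w=14) 2-3(w=7) 2-4(w=10)}
step 6: add edge 5-6 (w=7); MST = {0-1(w=4) 0-5(w=14) 1-3(w=14) 2-3(w=7) 2-4(w=10) 5-6(w=7)}
step 7: add edge 6-7 (w=19); MST = {0-1(w=4) 0-5(w=14) 1-3(w=14) 2-3(w=7) 2-4(w=10) 5-6(w=7) 6-7(w=19)}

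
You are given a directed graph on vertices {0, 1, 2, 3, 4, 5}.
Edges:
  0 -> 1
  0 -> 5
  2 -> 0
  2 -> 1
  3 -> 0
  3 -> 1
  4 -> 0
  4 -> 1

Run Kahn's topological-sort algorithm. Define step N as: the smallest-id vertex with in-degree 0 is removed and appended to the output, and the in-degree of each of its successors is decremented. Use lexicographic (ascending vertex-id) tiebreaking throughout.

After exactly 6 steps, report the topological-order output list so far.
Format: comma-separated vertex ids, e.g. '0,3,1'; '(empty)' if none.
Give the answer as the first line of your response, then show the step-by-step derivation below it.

2,3,4,0,1,5

step 1: output 2; order=[2]; indeg=(2,3,0,0,0,1)
step 2: output 3; order=[2,3]; indeg=(1,2,0,0,0,1)
step 3: output 4; order=[2,3,4]; indeg=(0,1,0,0,0,1)
step 4: output 0; order=[2,3,4,0]; indeg=(0,0,0,0,0,0)
step 5: output 1; order=[2,3,4,0,1]; indeg=(0,0,0,0,0,0)
step 6: output 5; order=[2,3,4,0,1,5]; indeg=(0,0,0,0,0,0)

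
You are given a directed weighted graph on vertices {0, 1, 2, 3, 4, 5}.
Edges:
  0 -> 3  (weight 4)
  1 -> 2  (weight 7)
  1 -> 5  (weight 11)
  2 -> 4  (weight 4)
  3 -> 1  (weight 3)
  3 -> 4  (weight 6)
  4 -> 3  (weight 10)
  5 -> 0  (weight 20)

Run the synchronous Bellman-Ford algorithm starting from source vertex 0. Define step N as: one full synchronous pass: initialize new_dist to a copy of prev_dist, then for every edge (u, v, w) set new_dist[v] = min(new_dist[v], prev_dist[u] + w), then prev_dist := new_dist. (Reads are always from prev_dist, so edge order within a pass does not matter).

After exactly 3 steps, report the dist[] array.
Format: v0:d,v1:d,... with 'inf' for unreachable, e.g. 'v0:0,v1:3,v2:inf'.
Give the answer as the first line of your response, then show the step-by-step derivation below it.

v0:0,v1:7,v2:14,v3:4,v4:10,v5:18

step 1: dist = v0:0,v1:inf,v2:inf,v3:4,v4:inf,v5:inf
step 2: dist = v0:0,v1:7,v2:inf,v3:4,v4:10,v5:inf
step 3: dist = v0:0,v1:7,v2:14,v3:4,v4:10,v5:18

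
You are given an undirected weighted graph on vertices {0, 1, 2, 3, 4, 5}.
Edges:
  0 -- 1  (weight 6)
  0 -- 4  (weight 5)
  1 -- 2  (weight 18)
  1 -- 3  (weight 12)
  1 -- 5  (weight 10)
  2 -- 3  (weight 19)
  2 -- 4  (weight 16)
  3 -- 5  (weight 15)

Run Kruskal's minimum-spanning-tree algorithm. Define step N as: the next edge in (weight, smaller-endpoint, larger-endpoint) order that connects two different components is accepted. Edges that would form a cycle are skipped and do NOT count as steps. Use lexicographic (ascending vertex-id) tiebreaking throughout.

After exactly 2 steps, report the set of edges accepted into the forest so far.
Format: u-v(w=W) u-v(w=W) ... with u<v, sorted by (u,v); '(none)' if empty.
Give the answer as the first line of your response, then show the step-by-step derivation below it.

0-1(w=6) 0-4(w=5)

step 1: add edge 0-4 (w=5); MST = {0-4(w=5)}
step 2: add edge 0-1 (w=6); MST = {0-1(w=6) 0-4(w=5)}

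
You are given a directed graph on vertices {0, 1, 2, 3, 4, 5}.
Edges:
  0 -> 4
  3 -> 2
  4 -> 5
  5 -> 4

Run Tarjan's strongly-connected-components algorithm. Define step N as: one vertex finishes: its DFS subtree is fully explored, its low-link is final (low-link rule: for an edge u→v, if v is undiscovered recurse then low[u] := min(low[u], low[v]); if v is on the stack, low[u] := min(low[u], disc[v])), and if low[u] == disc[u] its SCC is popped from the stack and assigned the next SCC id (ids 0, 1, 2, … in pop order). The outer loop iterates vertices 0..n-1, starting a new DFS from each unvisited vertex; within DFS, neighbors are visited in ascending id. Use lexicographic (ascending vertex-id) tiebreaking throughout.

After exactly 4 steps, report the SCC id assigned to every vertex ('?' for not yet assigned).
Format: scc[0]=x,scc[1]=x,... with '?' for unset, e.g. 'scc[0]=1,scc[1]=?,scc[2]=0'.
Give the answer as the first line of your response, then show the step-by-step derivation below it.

scc[0]=1,scc[1]=2,scc[2]=?,scc[3]=?,scc[4]=0,scc[5]=0

step 1: low=(low[0]=0,low[1]=?,low[2]=?,low[3]=?,low[4]=1,low[5]=1); scc=(scc[0]=?,scc[1]=?,scc[2]=?,scc[3]=?,scc[4]=?,scc[5]=?)
step 2: low=(low[0]=0,low[1]=?,low[2]=?,low[3]=?,low[4]=1,low[5]=1); scc=(scc[0]=?,scc[1]=?,scc[2]=?,scc[3]=?,scc[4]=0,scc[5]=0)
step 3: low=(low[0]=0,low[1]=?,low[2]=?,low[3]=?,low[4]=1,low[5]=1); scc=(scc[0]=1,scc[1]=?,scc[2]=?,scc[3]=?,scc[4]=0,scc[5]=0)
step 4: low=(low[0]=0,low[1]=3,low[2]=?,low[3]=?,low[4]=1,low[5]=1); scc=(scc[0]=1,scc[1]=2,scc[2]=?,scc[3]=?,scc[4]=0,scc[5]=0)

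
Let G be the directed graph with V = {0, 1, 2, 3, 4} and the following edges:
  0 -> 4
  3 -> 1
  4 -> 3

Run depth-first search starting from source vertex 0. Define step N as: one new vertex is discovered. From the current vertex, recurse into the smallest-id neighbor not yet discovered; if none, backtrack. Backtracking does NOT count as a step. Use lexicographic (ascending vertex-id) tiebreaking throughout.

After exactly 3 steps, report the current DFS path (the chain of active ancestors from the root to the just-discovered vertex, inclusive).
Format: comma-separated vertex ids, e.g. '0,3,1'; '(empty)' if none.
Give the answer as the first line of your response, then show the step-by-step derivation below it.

0,4,3

step 1: discover 0; path=0; order=0
step 2: discover 4; path=0>4; order=0,4
step 3: discover 3; path=0>4>3; order=0,4,3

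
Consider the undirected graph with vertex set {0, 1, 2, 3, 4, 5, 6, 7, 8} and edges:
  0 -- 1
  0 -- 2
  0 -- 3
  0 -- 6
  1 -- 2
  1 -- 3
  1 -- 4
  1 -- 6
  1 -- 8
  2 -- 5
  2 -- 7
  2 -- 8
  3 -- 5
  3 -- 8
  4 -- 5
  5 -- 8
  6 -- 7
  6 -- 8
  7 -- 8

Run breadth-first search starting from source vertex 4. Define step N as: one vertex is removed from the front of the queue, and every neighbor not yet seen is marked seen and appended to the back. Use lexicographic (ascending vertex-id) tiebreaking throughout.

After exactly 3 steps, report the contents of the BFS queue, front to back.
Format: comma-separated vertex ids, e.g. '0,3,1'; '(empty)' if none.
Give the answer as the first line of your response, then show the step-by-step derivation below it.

0,2,3,6,8

step 1: dequeue 4; queue=[1,5]; order=4
step 2: dequeue 1; queue=[5,0,2,3,6,8]; order=4,1
step 3: dequeue 5; queue=[0,2,3,6,8]; order=4,1,5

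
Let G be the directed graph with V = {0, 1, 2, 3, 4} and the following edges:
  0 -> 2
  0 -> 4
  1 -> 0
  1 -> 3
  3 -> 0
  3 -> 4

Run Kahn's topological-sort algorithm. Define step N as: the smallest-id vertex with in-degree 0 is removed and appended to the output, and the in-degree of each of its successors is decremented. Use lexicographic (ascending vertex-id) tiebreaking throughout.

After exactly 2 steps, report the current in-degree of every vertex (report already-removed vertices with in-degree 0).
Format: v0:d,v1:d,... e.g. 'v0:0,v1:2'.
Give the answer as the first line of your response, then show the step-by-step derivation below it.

v0:0,v1:0,v2:1,v3:0,v4:1

step 1: output 1; order=[1]; indeg=(1,0,1,0,2)
step 2: output 3; order=[1,3]; indeg=(0,0,1,0,1)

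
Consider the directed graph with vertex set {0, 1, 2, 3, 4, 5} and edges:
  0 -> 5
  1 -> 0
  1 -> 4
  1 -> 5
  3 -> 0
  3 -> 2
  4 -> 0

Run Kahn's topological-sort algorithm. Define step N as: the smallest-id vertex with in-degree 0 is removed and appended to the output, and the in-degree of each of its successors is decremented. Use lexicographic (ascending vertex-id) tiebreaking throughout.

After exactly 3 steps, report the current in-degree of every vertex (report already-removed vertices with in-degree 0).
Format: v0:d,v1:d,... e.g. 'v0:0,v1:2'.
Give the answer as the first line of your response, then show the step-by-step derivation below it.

v0:1,v1:0,v2:0,v3:0,v4:0,v5:1

step 1: output 1; order=[1]; indeg=(2,0,1,0,0,1)
step 2: output 3; order=[1,3]; indeg=(1,0,0,0,0,1)
step 3: output 2; order=[1,3,2]; indeg=(1,0,0,0,0,1)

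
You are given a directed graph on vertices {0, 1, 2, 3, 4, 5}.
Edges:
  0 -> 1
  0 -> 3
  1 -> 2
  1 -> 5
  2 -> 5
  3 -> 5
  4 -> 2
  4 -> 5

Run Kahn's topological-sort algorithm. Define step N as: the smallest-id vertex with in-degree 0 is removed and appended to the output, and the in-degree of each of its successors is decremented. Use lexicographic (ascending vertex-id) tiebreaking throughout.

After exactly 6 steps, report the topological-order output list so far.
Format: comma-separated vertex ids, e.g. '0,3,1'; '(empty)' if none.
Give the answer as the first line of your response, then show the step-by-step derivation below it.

0,1,3,4,2,5

step 1: output 0; order=[0]; indeg=(0,0,2,0,0,4)
step 2: output 1; order=[0,1]; indeg=(0,0,1,0,0,3)
step 3: output 3; order=[0,1,3]; indeg=(0,0,1,0,0,2)
step 4: output 4; order=[0,1,3,4]; indeg=(0,0,0,0,0,1)
step 5: output 2; order=[0,1,3,4,2]; indeg=(0,0,0,0,0,0)
step 6: output 5; order=[0,1,3,4,2,5]; indeg=(0,0,0,0,0,0)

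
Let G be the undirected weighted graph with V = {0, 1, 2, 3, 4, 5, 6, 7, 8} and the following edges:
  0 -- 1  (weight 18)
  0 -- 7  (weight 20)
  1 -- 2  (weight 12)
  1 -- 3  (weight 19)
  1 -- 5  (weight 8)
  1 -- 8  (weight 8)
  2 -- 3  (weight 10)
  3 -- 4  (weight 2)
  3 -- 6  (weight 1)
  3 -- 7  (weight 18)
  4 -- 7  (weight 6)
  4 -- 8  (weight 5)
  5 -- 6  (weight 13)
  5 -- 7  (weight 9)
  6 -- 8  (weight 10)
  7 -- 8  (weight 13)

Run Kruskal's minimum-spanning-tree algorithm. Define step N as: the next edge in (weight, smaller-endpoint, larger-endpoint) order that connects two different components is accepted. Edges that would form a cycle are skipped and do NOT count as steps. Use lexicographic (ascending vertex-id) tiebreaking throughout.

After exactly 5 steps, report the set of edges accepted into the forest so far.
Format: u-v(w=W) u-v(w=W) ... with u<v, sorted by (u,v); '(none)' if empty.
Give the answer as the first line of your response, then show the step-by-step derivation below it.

1-5(w=8) 3-4(w=2) 3-6(w=1) 4-7(w=6) 4-8(w=5)

step 1: add edge 3-6 (w=1); MST = {3-6(w=1)}
step 2: add edge 3-4 (w=2); MST = {3-4(w=2) 3-6(w=1)}
step 3: add edge 4-8 (w=5); MST = {3-4(w=2) 3-6(w=1) 4-8(w=5)}
step 4: add edge 4-7 (w=6); MST = {3-4(w=2) 3-6(w=1) 4-7(w=6) 4-8(w=5)}
step 5: add edge 1-5 (w=8); MST = {1-5(w=8) 3-4(w=2) 3-6(w=1) 4-7(w=6) 4-8(w=5)}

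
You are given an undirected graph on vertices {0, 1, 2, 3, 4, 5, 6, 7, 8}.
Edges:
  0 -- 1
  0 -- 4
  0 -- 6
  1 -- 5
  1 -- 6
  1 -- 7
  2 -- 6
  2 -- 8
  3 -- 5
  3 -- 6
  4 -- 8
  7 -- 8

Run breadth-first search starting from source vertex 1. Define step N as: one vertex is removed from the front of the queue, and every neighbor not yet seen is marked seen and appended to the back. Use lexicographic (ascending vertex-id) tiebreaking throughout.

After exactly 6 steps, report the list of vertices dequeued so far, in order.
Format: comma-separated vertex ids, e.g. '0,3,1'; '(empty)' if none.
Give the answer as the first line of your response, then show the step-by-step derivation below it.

1,0,5,6,7,4

step 1: dequeue 1; queue=[0,5,6,7]; order=1
step 2: dequeue 0; queue=[5,6,7,4]; order=1,0
step 3: dequeue 5; queue=[6,7,4,3]; order=1,0,5
step 4: dequeue 6; queue=[7,4,3,2]; order=1,0,5,6
step 5: dequeue 7; queue=[4,3,2,8]; order=1,0,5,6,7
step 6: dequeue 4; queue=[3,2,8]; order=1,0,5,6,7,4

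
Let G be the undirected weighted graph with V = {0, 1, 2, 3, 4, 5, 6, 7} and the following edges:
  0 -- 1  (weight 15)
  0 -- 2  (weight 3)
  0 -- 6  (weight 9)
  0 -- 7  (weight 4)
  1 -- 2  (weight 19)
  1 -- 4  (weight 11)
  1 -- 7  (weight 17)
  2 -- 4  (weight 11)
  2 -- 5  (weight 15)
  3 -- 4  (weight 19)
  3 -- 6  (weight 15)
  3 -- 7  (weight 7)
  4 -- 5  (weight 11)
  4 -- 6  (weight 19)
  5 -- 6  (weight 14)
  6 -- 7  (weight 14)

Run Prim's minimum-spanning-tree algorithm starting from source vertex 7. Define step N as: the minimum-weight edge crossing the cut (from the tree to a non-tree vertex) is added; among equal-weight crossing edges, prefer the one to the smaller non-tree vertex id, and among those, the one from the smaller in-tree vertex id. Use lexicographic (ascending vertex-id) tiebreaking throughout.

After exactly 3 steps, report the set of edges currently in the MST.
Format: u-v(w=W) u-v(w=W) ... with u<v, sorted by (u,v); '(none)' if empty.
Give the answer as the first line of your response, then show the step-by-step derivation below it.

0-2(w=3) 0-7(w=4) 3-7(w=7)

step 1: add edge 0-7 (w=4); MST = {0-7(w=4)}
step 2: add edge 0-2 (w=3); MST = {0-2(w=3) 0-7(w=4)}
step 3: add edge 3-7 (w=7); MST = {0-2(w=3) 0-7(w=4) 3-7(w=7)}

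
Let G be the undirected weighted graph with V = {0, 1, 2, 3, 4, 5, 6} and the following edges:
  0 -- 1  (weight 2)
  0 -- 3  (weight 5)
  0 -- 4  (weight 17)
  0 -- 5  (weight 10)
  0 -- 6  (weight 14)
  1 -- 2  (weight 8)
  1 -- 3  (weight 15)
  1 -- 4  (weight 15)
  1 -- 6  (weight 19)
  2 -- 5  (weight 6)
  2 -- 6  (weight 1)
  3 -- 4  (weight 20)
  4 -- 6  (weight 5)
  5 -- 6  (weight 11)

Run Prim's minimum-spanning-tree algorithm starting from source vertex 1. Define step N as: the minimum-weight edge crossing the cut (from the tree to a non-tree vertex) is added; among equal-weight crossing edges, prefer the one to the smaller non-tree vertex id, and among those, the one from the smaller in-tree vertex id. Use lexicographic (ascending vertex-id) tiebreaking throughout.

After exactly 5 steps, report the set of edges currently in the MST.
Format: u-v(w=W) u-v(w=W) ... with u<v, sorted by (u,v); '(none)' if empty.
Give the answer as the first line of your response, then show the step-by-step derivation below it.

0-1(w=2) 0-3(w=5) 1-2(w=8) 2-6(w=1) 4-6(w=5)

step 1: add edge 0-1 (w=2); MST = {0-1(w=2)}
step 2: add edge 0-3 (w=5); MST = {0-1(w=2) 0-3(w=5)}
step 3: add edge 1-2 (w=8); MST = {0-1(w=2) 0-3(w=5) 1-2(w=8)}
step 4: add edge 2-6 (w=1); MST = {0-1(w=2) 0-3(w=5) 1-2(w=8) 2-6(w=1)}
step 5: add edge 4-6 (w=5); MST = {0-1(w=2) 0-3(w=5) 1-2(w=8) 2-6(w=1) 4-6(w=5)}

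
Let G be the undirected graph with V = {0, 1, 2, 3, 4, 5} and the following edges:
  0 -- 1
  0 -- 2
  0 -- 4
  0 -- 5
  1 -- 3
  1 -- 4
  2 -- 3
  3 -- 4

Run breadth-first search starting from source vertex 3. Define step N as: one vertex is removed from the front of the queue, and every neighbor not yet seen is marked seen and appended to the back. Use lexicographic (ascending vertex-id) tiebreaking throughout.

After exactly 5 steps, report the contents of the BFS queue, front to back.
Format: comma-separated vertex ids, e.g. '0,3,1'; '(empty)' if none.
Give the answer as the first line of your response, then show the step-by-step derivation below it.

5

step 1: dequeue 3; queue=[1,2,4]; order=3
step 2: dequeue 1; queue=[2,4,0]; order=3,1
step 3: dequeue 2; queue=[4,0]; order=3,1,2
step 4: dequeue 4; queue=[0]; order=3,1,2,4
step 5: dequeue 0; queue=[5]; order=3,1,2,4,0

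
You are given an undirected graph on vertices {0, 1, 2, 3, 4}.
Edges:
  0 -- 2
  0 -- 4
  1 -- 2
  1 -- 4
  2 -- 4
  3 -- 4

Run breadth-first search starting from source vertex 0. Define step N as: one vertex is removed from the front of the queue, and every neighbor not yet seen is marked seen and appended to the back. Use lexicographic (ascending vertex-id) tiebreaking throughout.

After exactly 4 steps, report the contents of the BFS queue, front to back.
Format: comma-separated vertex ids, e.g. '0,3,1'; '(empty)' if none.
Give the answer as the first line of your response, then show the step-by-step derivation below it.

3

step 1: dequeue 0; queue=[2,4]; order=0
step 2: dequeue 2; queue=[4,1]; order=0,2
step 3: dequeue 4; queue=[1,3]; order=0,2,4
step 4: dequeue 1; queue=[3]; order=0,2,4,1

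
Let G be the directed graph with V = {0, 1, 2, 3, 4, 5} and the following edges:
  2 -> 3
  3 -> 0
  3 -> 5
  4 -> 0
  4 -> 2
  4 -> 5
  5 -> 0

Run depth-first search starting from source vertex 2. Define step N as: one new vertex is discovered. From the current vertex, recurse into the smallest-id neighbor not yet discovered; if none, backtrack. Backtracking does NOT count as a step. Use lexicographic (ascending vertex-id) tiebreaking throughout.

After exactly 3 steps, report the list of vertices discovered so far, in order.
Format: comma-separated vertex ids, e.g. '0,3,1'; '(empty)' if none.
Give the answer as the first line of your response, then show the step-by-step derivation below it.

2,3,0

step 1: discover 2; path=2; order=2
step 2: discover 3; path=2>3; order=2,3
step 3: discover 0; path=2>3>0; order=2,3,0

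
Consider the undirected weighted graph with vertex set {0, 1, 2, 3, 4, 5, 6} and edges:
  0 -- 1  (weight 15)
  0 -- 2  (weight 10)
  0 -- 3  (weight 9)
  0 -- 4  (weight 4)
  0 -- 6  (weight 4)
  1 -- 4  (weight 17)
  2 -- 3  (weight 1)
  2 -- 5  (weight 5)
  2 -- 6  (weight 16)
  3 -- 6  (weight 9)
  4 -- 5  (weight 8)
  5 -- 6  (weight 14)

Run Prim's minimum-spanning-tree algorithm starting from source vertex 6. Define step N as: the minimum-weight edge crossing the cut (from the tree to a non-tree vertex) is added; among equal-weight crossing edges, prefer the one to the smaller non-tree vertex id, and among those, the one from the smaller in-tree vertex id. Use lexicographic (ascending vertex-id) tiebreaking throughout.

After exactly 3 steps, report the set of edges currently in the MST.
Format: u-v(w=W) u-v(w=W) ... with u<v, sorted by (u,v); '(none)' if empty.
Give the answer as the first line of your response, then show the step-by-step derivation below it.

0-4(w=4) 0-6(w=4) 4-5(w=8)

step 1: add edge 0-6 (w=4); MST = {0-6(w=4)}
step 2: add edge 0-4 (w=4); MST = {0-4(w=4) 0-6(w=4)}
step 3: add edge 4-5 (w=8); MST = {0-4(w=4) 0-6(w=4) 4-5(w=8)}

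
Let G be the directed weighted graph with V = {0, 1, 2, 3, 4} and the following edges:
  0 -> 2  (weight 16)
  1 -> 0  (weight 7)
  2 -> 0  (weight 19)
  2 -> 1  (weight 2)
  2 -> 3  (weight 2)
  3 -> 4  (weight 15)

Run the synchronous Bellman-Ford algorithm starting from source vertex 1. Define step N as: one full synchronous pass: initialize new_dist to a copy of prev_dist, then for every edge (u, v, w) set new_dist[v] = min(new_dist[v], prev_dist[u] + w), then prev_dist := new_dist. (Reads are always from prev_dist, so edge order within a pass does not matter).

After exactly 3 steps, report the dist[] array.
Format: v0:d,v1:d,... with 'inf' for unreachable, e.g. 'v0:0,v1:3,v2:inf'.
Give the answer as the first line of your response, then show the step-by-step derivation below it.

v0:7,v1:0,v2:23,v3:25,v4:inf

step 1: dist = v0:7,v1:0,v2:inf,v3:inf,v4:inf
step 2: dist = v0:7,v1:0,v2:23,v3:inf,v4:inf
step 3: dist = v0:7,v1:0,v2:23,v3:25,v4:inf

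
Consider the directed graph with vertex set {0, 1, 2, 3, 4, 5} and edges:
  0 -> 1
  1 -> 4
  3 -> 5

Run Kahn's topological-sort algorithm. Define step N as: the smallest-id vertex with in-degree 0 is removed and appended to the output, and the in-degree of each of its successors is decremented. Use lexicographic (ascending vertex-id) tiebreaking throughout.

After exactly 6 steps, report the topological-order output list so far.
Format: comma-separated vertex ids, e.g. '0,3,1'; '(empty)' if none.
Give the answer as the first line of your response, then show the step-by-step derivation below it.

0,1,2,3,4,5

step 1: output 0; order=[0]; indeg=(0,0,0,0,1,1)
step 2: output 1; order=[0,1]; indeg=(0,0,0,0,0,1)
step 3: output 2; order=[0,1,2]; indeg=(0,0,0,0,0,1)
step 4: output 3; order=[0,1,2,3]; indeg=(0,0,0,0,0,0)
step 5: output 4; order=[0,1,2,3,4]; indeg=(0,0,0,0,0,0)
step 6: output 5; order=[0,1,2,3,4,5]; indeg=(0,0,0,0,0,0)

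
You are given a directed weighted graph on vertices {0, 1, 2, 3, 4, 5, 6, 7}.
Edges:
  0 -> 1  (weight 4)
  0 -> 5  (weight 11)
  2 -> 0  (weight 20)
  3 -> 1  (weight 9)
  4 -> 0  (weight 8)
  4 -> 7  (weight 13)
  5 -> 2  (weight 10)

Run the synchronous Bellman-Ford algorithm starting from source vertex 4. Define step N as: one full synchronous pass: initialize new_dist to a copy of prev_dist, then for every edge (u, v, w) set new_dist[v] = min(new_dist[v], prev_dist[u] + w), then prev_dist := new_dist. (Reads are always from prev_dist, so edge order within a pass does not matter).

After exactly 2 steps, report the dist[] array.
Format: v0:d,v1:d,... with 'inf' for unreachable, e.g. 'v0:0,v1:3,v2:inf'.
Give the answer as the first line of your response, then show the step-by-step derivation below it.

v0:8,v1:12,v2:inf,v3:inf,v4:0,v5:19,v6:inf,v7:13

step 1: dist = v0:8,v1:inf,v2:inf,v3:inf,v4:0,v5:inf,v6:inf,v7:13
step 2: dist = v0:8,v1:12,v2:inf,v3:inf,v4:0,v5:19,v6:inf,v7:13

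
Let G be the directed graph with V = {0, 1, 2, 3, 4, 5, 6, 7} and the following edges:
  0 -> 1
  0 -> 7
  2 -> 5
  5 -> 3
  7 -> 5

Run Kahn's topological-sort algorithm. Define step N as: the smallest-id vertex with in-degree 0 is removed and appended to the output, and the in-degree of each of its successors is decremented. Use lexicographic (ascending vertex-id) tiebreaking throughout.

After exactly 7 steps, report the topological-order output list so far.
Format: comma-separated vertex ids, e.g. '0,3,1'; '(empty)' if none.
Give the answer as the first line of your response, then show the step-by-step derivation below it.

0,1,2,4,6,7,5

step 1: output 0; order=[0]; indeg=(0,0,0,1,0,2,0,0)
step 2: output 1; order=[0,1]; indeg=(0,0,0,1,0,2,0,0)
step 3: output 2; order=[0,1,2]; indeg=(0,0,0,1,0,1,0,0)
step 4: output 4; order=[0,1,2,4]; indeg=(0,0,0,1,0,1,0,0)
step 5: output 6; order=[0,1,2,4,6]; indeg=(0,0,0,1,0,1,0,0)
step 6: output 7; order=[0,1,2,4,6,7]; indeg=(0,0,0,1,0,0,0,0)
step 7: output 5; order=[0,1,2,4,6,7,5]; indeg=(0,0,0,0,0,0,0,0)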